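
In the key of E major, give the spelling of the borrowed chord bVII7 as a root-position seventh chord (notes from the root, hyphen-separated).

D-F#-A-C

Scale degree 7 in E major is D#. bVII7 uses the lowered form, D, taken from E minor. In E minor the chord on D is D–F#–A–C.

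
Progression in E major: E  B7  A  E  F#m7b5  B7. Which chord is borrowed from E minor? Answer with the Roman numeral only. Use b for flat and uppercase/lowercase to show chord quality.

The diatonic triads in E major are E, F#m, G#m, A, B, C#m, D#dim. E, B7 and A all belong to that set. F#m7b5 (F#–A–C–E) doesn't fit — on degree 2 E major would have F#m (ii). F#m7b5 is the degree-2 chord of E minor, so it is the borrowed iiø7.

iiø7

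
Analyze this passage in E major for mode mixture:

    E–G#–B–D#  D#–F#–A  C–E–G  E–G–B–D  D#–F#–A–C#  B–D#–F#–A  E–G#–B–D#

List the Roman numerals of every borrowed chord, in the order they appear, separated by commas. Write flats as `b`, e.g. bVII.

bVI, i7

E major has the diatonic set E, F#m, G#m, A, B, C#m, D#dim. Of the given chords, E–G#–B–D# = Emaj7, D#–F#–A = D#dim, D#–F#–A–C# = D#m7b5 and B–D#–F#–A = B7 are diatonic. C–E–G is not: scale degree 6 in E major carries C#m (vi). In E minor the chord on that degree is C, so here it functions as bVI, borrowed from the parallel minor. But E–G–B–D is foreign: the diatonic I on degree 1 is E, whereas Em7 comes from E minor. It is labeled i7.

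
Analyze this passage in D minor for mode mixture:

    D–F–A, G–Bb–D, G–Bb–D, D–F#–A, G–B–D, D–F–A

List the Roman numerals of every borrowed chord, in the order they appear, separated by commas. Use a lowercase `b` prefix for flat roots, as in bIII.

D minor has the diatonic set Dm, Edim, F, Gm, A, Bb, C (with V from harmonic minor). D–F–A = Dm and G–Bb–D = Gm both belong to that set. But D–F#–A is foreign: the diatonic i on degree 1 is Dm, whereas D comes from D major. It is labeled I. G–B–D is not: scale degree 4 in D minor carries Gm (iv). In D major the chord on that degree is G, so here it functions as IV, borrowed from the parallel major.

I, IV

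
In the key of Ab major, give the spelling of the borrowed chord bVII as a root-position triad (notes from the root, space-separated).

Gb Bb Db

Scale degree 7 in Ab major is G. bVII uses the lowered form, Gb, taken from Ab minor. Building the major chord from the parallel minor on Gb: Gb–Bb–Db.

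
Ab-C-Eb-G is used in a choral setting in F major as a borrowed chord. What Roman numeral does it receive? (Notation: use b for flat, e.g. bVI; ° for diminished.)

In F major scale degree 3 is A; Ab is its lowered form, from F minor. The diatonic chord on degree 3 would be Am (iii), but Ab–C–Eb–G is the major-seventh chord from F minor. As a borrowed chord it is labeled bIIImaj7.

bIIImaj7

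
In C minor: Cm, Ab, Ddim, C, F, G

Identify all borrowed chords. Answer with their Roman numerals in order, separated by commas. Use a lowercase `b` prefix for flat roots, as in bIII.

I, IV

C minor has the diatonic set Cm, Ddim, Eb, Fm, G, Ab, Bb (with V from harmonic minor). Of the given chords, Cm, Ab, Ddim and G are diatonic. C (C–E–G) is not: scale degree 1 in C minor carries Cm (i). In C major the chord on that degree is C, so here it functions as I, borrowed from the parallel major. F (F–A–C) doesn't fit — on degree 4 C minor would have Fm (iv). F is the degree-4 chord of C major, so it is the borrowed IV.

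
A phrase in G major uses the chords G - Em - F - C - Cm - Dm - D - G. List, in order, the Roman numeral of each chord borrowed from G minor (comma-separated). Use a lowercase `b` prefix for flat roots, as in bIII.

bVII, iv, v

G major has the diatonic set G, Am, Bm, C, D, Em, F#dim. G, Em, C and D are all diatonic. F (F–A–C) doesn't fit — on degree 7 G major would have F#dim (vii°). F is the degree-7 chord of G minor, so it is the borrowed bVII. Cm (C–Eb–G) is not: scale degree 4 in G major carries C (IV). In G minor the chord on that degree is Cm, so here it functions as iv, borrowed from the parallel minor. Dm (D–F–A) is not: scale degree 5 in G major carries D (V). In G minor the chord on that degree is Dm, so here it functions as v, borrowed from the parallel minor.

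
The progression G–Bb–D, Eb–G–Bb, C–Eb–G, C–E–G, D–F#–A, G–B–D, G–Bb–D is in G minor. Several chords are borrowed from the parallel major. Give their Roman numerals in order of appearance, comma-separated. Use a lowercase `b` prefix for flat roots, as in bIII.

IV, I

In G minor (with V from harmonic minor) the diatonic chords are Gm, Adim, Bb, Cm, D, Eb, F. G–Bb–D = Gm, Eb–G–Bb = Eb, C–Eb–G = Cm and D–F#–A = D all belong to that set. But C–E–G is foreign: the diatonic iv on degree 4 is Cm, whereas C comes from G major. It is labeled IV. G–B–D doesn't fit — on degree 1 G minor would have Gm (i). G is the degree-1 chord of G major, so it is the borrowed I.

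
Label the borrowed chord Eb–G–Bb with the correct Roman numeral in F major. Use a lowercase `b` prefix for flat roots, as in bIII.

bVII

The root Eb is the lowered 7th scale degree — diatonically F major has E there. The diatonic chord on degree 7 would be Edim (vii°), but Eb–G–Bb is the major chord from F minor. As a borrowed chord it is labeled bVII.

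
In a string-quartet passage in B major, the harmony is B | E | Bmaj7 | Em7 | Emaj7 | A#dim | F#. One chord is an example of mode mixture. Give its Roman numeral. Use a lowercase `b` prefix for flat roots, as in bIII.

iv7

The diatonic triads in B major are B, C#m, D#m, E, F#, G#m, A#dim. Of the given chords, B, E, Bmaj7, Emaj7, A#dim and F# are diatonic. But Em7 (E–G–B–D) is foreign: the diatonic IV on degree 4 is E, whereas Em7 comes from B minor. It is labeled iv7.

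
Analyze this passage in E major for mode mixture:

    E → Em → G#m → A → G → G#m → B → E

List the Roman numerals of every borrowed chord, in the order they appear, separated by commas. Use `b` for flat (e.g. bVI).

The diatonic triads in E major are E, F#m, G#m, A, B, C#m, D#dim. E, G#m, A and B all belong to that set. Em (E–G–B) doesn't fit — on degree 1 E major would have E (I). Em is the degree-1 chord of E minor, so it is the borrowed i. G (G–B–D) is not: scale degree 3 in E major carries G#m (iii). In E minor the chord on that degree is G, so here it functions as bIII, borrowed from the parallel minor.

i, bIII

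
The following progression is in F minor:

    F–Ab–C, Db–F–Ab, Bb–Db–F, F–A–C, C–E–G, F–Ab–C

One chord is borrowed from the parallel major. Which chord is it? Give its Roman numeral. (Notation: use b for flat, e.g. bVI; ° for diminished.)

F minor has the diatonic set Fm, Gdim, Ab, Bbm, C, Db, Eb (with V from harmonic minor). Of the given chords, F–Ab–C = Fm, Db–F–Ab = Db, Bb–Db–F = Bbm and C–E–G = C are diatonic. F–A–C doesn't fit — on degree 1 F minor would have Fm (i). F is the degree-1 chord of F major, so it is the borrowed I.

I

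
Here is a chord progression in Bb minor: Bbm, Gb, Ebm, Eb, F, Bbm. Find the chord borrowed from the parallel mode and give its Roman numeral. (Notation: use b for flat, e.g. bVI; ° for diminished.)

The diatonic triads in Bb minor (with V from harmonic minor) are Bbm, Cdim, Db, Ebm, F, Gb, Ab. Bbm, Gb, Ebm and F are all diatonic. Eb (Eb–G–Bb) is not: scale degree 4 in Bb minor carries Ebm (iv). In Bb major the chord on that degree is Eb, so here it functions as IV, borrowed from the parallel major.

IV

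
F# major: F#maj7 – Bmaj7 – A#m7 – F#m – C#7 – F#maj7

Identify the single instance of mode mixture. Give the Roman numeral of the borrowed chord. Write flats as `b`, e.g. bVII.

i

The diatonic triads in F# major are F#, G#m, A#m, B, C#, D#m, E#dim. F#maj7, Bmaj7, A#m7 and C#7 all belong to that set. F#m (F#–A–C#) doesn't fit — on degree 1 F# major would have F# (I). F#m is the degree-1 chord of F# minor, so it is the borrowed i.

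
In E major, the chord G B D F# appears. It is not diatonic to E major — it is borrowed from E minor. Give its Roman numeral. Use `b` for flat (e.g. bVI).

bIIImaj7

In E major scale degree 3 is G#; G is its lowered form, from E minor. Diatonically E major has G#m (iii) on that degree; G–B–D–F# is instead the major-seventh chord native to E minor, so it takes the label bIIImaj7.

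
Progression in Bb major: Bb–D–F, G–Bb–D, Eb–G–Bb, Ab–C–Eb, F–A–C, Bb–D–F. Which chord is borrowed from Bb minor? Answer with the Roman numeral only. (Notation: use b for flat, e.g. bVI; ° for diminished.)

bVII

The diatonic triads in Bb major are Bb, Cm, Dm, Eb, F, Gm, Adim. Of the given chords, Bb–D–F = Bb, G–Bb–D = Gm, Eb–G–Bb = Eb and F–A–C = F are diatonic. Ab–C–Eb doesn't fit — on degree 7 Bb major would have Adim (vii°). Ab is the degree-7 chord of Bb minor, so it is the borrowed bVII.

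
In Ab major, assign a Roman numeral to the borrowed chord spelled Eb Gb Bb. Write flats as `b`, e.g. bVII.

v

The root Eb is the diatonic 5th degree of Ab major; the borrowing shows in the chord quality. The diatonic chord on degree 5 would be Eb (V), but Eb–Gb–Bb is the minor chord from Ab minor. As a borrowed chord it is labeled v.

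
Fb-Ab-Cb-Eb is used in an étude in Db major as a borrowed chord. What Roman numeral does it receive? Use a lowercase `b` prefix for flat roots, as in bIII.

bIIImaj7

The root Fb is the lowered 3rd scale degree — diatonically Db major has F there. The diatonic chord on degree 3 would be Fm (iii), but Fb–Ab–Cb–Eb is the major-seventh chord from Db minor. As a borrowed chord it is labeled bIIImaj7.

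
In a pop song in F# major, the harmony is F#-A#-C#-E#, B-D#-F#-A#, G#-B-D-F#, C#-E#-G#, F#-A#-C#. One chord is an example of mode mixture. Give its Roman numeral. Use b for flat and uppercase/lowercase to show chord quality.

In F# major the diatonic chords are F#, G#m, A#m, B, C#, D#m, E#dim. F#–A#–C#–E# = F#maj7, B–D#–F#–A# = Bmaj7, C#–E#–G# = C# and F#–A#–C# = F# all belong to that set. G#–B–D–F# is not: scale degree 2 in F# major carries G#m (ii). In F# minor the chord on that degree is G#m7b5, so here it functions as iiø7, borrowed from the parallel minor.

iiø7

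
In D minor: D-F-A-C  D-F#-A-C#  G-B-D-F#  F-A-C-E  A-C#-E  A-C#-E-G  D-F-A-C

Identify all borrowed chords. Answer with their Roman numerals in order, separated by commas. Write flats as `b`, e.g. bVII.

Imaj7, IVmaj7

In D minor (with V from harmonic minor) the diatonic chords are Dm, Edim, F, Gm, A, Bb, C. D–F–A–C = Dm7, F–A–C–E = Fmaj7, A–C#–E = A and A–C#–E–G = A7 are all diatonic. D–F#–A–C# is not: scale degree 1 in D minor carries Dm (i). In D major the chord on that degree is Dmaj7, so here it functions as Imaj7, borrowed from the parallel major. But G–B–D–F# is foreign: the diatonic iv on degree 4 is Gm, whereas Gmaj7 comes from D major. It is labeled IVmaj7.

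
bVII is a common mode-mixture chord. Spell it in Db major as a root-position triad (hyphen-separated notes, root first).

The root of bVII is the lowered 7th degree: C becomes Cb. In Db minor the chord on Cb is Cb–Eb–Gb.

Cb-Eb-Gb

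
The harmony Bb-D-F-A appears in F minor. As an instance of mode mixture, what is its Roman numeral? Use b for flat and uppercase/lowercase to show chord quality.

The root Bb is the diatonic 4th degree of F minor; the borrowing shows in the chord quality. Bb–D–F–A is a major-seventh chord — the form found in F major, not the diatonic iv (Bbm). Borrowed into F minor it is written IVmaj7.

IVmaj7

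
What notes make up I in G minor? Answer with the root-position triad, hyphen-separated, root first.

G-B-D

The root, G, is scale degree 1 — the same note in G minor and G major; only the chord quality changes. In G major the chord on G is G–B–D.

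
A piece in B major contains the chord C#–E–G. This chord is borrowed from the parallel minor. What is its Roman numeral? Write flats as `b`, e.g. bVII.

ii°

C# is scale degree 2 in B major. C#–E–G is a diminished chord — the form found in B minor, not the diatonic ii (C#m). Borrowed into B major it is written ii°.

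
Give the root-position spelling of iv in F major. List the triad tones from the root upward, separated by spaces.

The root, Bb, is scale degree 4 — the same note in F major and F minor; only the chord quality changes. Stacking thirds in F minor on Bb gives Bb–Db–F.

Bb Db F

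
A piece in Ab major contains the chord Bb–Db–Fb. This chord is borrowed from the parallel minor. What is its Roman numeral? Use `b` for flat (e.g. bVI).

Bb is scale degree 2 in Ab major. Diatonically Ab major has Bbm (ii) on that degree; Bb–Db–Fb is instead the diminished chord native to Ab minor, so it takes the label ii°.

ii°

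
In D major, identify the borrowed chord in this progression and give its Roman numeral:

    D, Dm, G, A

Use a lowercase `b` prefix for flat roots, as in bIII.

i

D major has the diatonic set D, Em, F#m, G, A, Bm, C#dim. D, G and A all belong to that set. Dm (D–F–A) is not: scale degree 1 in D major carries D (I). In D minor the chord on that degree is Dm, so here it functions as i, borrowed from the parallel minor.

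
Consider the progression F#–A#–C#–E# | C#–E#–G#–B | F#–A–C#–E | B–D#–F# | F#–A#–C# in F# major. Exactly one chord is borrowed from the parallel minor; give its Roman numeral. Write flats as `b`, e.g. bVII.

The diatonic triads in F# major are F#, G#m, A#m, B, C#, D#m, E#dim. F#–A#–C#–E# = F#maj7, C#–E#–G#–B = C#7, B–D#–F# = B and F#–A#–C# = F# are all diatonic. F#–A–C#–E is not: scale degree 1 in F# major carries F# (I). In F# minor the chord on that degree is F#m7, so here it functions as i7, borrowed from the parallel minor.

i7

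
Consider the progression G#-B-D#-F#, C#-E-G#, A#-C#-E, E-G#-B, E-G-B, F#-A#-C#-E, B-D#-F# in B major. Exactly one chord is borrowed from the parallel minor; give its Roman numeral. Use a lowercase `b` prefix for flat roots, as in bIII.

In B major the diatonic chords are B, C#m, D#m, E, F#, G#m, A#dim. Of the given chords, G#–B–D#–F# = G#m7, C#–E–G# = C#m, A#–C#–E = A#dim, E–G#–B = E, F#–A#–C#–E = F#7 and B–D#–F# = B are diatonic. But E–G–B is foreign: the diatonic IV on degree 4 is E, whereas Em comes from B minor. It is labeled iv.

iv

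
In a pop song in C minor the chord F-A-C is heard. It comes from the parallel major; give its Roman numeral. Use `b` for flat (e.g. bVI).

IV

F is scale degree 4 in C minor. Diatonically C minor has Fm (iv) on that degree; F–A–C is instead the major chord native to C major, so it takes the label IV.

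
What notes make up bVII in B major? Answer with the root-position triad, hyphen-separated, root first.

A-C#-E

bVII is built on the lowered scale degree 7. In B major degree 7 is A#; lowered it becomes A. Stacking thirds in B minor on A gives A–C#–E.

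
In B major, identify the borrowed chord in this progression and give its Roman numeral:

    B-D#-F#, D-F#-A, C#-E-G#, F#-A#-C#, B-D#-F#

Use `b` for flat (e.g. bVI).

bIII

In B major the diatonic chords are B, C#m, D#m, E, F#, G#m, A#dim. B–D#–F# = B, C#–E–G# = C#m and F#–A#–C# = F# are all diatonic. But D–F#–A is foreign: the diatonic iii on degree 3 is D#m, whereas D comes from B minor. It is labeled bIII.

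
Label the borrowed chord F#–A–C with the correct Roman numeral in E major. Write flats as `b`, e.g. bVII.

ii°

F# is scale degree 2 in E major. F#–A–C is a diminished chord — the form found in E minor, not the diatonic ii (F#m). Borrowed into E major it is written ii°.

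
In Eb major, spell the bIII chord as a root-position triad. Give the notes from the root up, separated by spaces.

The root of bIII is the lowered 3rd degree: G becomes Gb. In Eb minor the chord on Gb is Gb–Bb–Db.

Gb Bb Db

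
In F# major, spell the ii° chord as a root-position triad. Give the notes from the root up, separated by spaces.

G# B D

The root, G#, is scale degree 2 — the same note in F# major and F# minor; only the chord quality changes. Stacking thirds in F# minor on G# gives G#–B–D.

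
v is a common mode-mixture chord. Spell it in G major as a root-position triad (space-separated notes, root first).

The root, D, is scale degree 5 — the same note in G major and G minor; only the chord quality changes. Building the minor chord from the parallel minor on D: D–F–A.

D F A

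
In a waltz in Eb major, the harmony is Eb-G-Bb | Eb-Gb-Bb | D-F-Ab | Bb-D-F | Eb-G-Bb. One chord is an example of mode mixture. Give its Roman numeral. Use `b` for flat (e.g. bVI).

i

In Eb major the diatonic chords are Eb, Fm, Gm, Ab, Bb, Cm, Ddim. Eb–G–Bb = Eb, D–F–Ab = Ddim and Bb–D–F = Bb are all diatonic. Eb–Gb–Bb is not: scale degree 1 in Eb major carries Eb (I). In Eb minor the chord on that degree is Ebm, so here it functions as i, borrowed from the parallel minor.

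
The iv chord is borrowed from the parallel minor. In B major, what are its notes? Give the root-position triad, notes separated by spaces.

The root, E, is scale degree 4 — the same note in B major and B minor; only the chord quality changes. Stacking thirds in B minor on E gives E–G–B.

E G B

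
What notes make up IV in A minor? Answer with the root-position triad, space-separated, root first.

The root, D, is scale degree 4 — the same note in A minor and A major; only the chord quality changes. In A major the chord on D is D–F#–A.

D F# A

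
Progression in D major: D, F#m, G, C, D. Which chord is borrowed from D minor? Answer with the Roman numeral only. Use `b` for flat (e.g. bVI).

bVII

D major has the diatonic set D, Em, F#m, G, A, Bm, C#dim. D, F#m and G are all diatonic. C (C–E–G) is not: scale degree 7 in D major carries C#dim (vii°). In D minor the chord on that degree is C, so here it functions as bVII, borrowed from the parallel minor.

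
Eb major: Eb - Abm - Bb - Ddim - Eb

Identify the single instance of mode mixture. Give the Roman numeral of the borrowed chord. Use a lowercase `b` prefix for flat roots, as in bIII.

iv

The diatonic triads in Eb major are Eb, Fm, Gm, Ab, Bb, Cm, Ddim. Of the given chords, Eb, Bb and Ddim are diatonic. Abm (Ab–Cb–Eb) is not: scale degree 4 in Eb major carries Ab (IV). In Eb minor the chord on that degree is Abm, so here it functions as iv, borrowed from the parallel minor.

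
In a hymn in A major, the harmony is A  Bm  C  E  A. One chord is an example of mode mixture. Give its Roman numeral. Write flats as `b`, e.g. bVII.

bIII

A major has the diatonic set A, Bm, C#m, D, E, F#m, G#dim. Of the given chords, A, Bm and E are diatonic. But C (C–E–G) is foreign: the diatonic iii on degree 3 is C#m, whereas C comes from A minor. It is labeled bIII.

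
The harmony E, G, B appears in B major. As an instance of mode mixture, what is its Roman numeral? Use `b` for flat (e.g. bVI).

iv

The root E is the diatonic 4th degree of B major; the borrowing shows in the chord quality. E–G–B is a minor chord — the form found in B minor, not the diatonic IV (E). Borrowed into B major it is written iv.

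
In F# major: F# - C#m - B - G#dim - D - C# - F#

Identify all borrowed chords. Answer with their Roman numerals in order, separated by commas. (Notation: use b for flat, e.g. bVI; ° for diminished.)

F# major has the diatonic set F#, G#m, A#m, B, C#, D#m, E#dim. F#, B and C# are all diatonic. C#m (C#–E–G#) is not: scale degree 5 in F# major carries C# (V). In F# minor the chord on that degree is C#m, so here it functions as v, borrowed from the parallel minor. G#dim (G#–B–D) is not: scale degree 2 in F# major carries G#m (ii). In F# minor the chord on that degree is G#dim, so here it functions as ii°, borrowed from the parallel minor. D (D–F#–A) doesn't fit — on degree 6 F# major would have D#m (vi). D is the degree-6 chord of F# minor, so it is the borrowed bVI.

v, ii°, bVI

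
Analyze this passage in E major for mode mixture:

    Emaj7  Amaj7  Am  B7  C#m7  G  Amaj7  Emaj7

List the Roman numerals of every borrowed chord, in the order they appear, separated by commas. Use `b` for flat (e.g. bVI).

E major has the diatonic set E, F#m, G#m, A, B, C#m, D#dim. Of the given chords, Emaj7, Amaj7, B7 and C#m7 are diatonic. Am (A–C–E) doesn't fit — on degree 4 E major would have A (IV). Am is the degree-4 chord of E minor, so it is the borrowed iv. G (G–B–D) is not: scale degree 3 in E major carries G#m (iii). In E minor the chord on that degree is G, so here it functions as bIII, borrowed from the parallel minor.

iv, bIII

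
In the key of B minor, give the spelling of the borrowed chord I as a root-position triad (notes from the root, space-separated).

B D# F#

I is built on scale degree 1, which is B in both B minor and its parallel. Stacking thirds in B major on B gives B–D#–F#.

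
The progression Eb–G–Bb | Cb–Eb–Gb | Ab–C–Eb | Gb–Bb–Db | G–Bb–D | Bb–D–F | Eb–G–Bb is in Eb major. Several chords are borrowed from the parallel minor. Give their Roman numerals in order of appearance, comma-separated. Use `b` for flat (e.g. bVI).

bVI, bIII

The diatonic triads in Eb major are Eb, Fm, Gm, Ab, Bb, Cm, Ddim. Of the given chords, Eb–G–Bb = Eb, Ab–C–Eb = Ab, G–Bb–D = Gm and Bb–D–F = Bb are diatonic. Cb–Eb–Gb is not: scale degree 6 in Eb major carries Cm (vi). In Eb minor the chord on that degree is Cb, so here it functions as bVI, borrowed from the parallel minor. But Gb–Bb–Db is foreign: the diatonic iii on degree 3 is Gm, whereas Gb comes from Eb minor. It is labeled bIII.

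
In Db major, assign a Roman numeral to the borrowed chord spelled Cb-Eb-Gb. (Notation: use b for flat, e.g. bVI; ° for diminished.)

Cb is the lowered form of scale degree 7 in Db major (the diatonic degree 7 is C). Cb–Eb–Gb is a major chord — the form found in Db minor, not the diatonic vii° (Cdim). Borrowed into Db major it is written bVII.

bVII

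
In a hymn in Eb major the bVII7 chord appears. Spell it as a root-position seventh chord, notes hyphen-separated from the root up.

Db-F-Ab-Cb

bVII7 is built on the lowered scale degree 7. In Eb major degree 7 is D; lowered it becomes Db. Stacking thirds in Eb minor on Db gives Db–F–Ab–Cb.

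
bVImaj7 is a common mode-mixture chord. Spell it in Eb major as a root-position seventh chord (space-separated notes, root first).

Scale degree 6 in Eb major is C. bVImaj7 uses the lowered form, Cb, taken from Eb minor. Stacking thirds in Eb minor on Cb gives Cb–Eb–Gb–Bb.

Cb Eb Gb Bb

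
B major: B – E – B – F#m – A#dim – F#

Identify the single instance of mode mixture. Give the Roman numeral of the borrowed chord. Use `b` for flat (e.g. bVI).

v

B major has the diatonic set B, C#m, D#m, E, F#, G#m, A#dim. Of the given chords, B, E, A#dim and F# are diatonic. F#m (F#–A–C#) doesn't fit — on degree 5 B major would have F# (V). F#m is the degree-5 chord of B minor, so it is the borrowed v.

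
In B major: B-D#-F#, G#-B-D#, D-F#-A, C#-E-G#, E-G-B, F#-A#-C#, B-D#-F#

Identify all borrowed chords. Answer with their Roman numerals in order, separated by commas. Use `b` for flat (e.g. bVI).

In B major the diatonic chords are B, C#m, D#m, E, F#, G#m, A#dim. Of the given chords, B–D#–F# = B, G#–B–D# = G#m, C#–E–G# = C#m and F#–A#–C# = F# are diatonic. D–F#–A is not: scale degree 3 in B major carries D#m (iii). In B minor the chord on that degree is D, so here it functions as bIII, borrowed from the parallel minor. E–G–B doesn't fit — on degree 4 B major would have E (IV). Em is the degree-4 chord of B minor, so it is the borrowed iv.

bIII, iv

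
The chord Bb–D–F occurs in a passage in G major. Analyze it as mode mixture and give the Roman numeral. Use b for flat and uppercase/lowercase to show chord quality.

In G major scale degree 3 is B; Bb is its lowered form, from G minor. The diatonic chord on degree 3 would be Bm (iii), but Bb–D–F is the major chord from G minor. As a borrowed chord it is labeled bIII.

bIII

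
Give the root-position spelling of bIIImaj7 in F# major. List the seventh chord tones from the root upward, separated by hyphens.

A-C#-E-G#

The root of bIIImaj7 is the lowered 3rd degree: A# becomes A. Stacking thirds in F# minor on A gives A–C#–E–G#.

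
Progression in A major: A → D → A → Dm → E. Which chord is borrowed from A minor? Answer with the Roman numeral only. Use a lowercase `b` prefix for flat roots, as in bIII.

In A major the diatonic chords are A, Bm, C#m, D, E, F#m, G#dim. Of the given chords, A, D and E are diatonic. Dm (D–F–A) doesn't fit — on degree 4 A major would have D (IV). Dm is the degree-4 chord of A minor, so it is the borrowed iv.

iv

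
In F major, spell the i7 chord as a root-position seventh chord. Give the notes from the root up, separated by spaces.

F Ab C Eb

The root, F, is scale degree 1 — the same note in F major and F minor; only the chord quality changes. Building the minor-seventh chord from the parallel minor on F: F–Ab–C–Eb.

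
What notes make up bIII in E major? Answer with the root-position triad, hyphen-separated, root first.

bIII is built on the lowered scale degree 3. In E major degree 3 is G#; lowered it becomes G. Building the major chord from the parallel minor on G: G–B–D.

G-B-D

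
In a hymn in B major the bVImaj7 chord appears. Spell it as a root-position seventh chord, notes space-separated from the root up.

G B D F#

Scale degree 6 in B major is G#. bVImaj7 uses the lowered form, G, taken from B minor. Stacking thirds in B minor on G gives G–B–D–F#.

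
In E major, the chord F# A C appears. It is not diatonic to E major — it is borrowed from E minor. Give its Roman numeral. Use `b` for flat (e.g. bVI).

ii°

F# is scale degree 2 in E major. Diatonically E major has F#m (ii) on that degree; F#–A–C is instead the diminished chord native to E minor, so it takes the label ii°.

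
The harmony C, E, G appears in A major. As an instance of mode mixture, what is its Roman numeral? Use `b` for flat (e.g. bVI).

bIII

In A major scale degree 3 is C#; C is its lowered form, from A minor. C–E–G is a major chord — the form found in A minor, not the diatonic iii (C#m). Borrowed into A major it is written bIII.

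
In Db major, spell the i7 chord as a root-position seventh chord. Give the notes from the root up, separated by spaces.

Db Fb Ab Cb

The root, Db, is scale degree 1 — the same note in Db major and Db minor; only the chord quality changes. Building the minor-seventh chord from the parallel minor on Db: Db–Fb–Ab–Cb.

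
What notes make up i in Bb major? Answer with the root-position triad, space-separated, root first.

i is built on scale degree 1, which is Bb in both Bb major and its parallel. Building the minor chord from the parallel minor on Bb: Bb–Db–F.

Bb Db F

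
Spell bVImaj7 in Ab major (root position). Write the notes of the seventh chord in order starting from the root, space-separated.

bVImaj7 is built on the lowered scale degree 6. In Ab major degree 6 is F; lowered it becomes Fb. Stacking thirds in Ab minor on Fb gives Fb–Ab–Cb–Eb.

Fb Ab Cb Eb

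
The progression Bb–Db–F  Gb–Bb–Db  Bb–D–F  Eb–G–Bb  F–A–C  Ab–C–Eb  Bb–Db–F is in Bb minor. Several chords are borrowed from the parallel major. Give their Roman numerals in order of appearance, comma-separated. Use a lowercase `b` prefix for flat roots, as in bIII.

I, IV

Bb minor has the diatonic set Bbm, Cdim, Db, Ebm, F, Gb, Ab (with V from harmonic minor). Bb–Db–F = Bbm, Gb–Bb–Db = Gb, F–A–C = F and Ab–C–Eb = Ab all belong to that set. But Bb–D–F is foreign: the diatonic i on degree 1 is Bbm, whereas Bb comes from Bb major. It is labeled I. Eb–G–Bb doesn't fit — on degree 4 Bb minor would have Ebm (iv). Eb is the degree-4 chord of Bb major, so it is the borrowed IV.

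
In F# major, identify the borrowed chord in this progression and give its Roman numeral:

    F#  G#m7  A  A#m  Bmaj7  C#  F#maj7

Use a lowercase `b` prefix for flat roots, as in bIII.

In F# major the diatonic chords are F#, G#m, A#m, B, C#, D#m, E#dim. F#, G#m7, A#m, Bmaj7, C# and F#maj7 all belong to that set. But A (A–C#–E) is foreign: the diatonic iii on degree 3 is A#m, whereas A comes from F# minor. It is labeled bIII.

bIII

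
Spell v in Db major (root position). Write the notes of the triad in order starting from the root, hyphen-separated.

The root, Ab, is scale degree 5 — the same note in Db major and Db minor; only the chord quality changes. Building the minor chord from the parallel minor on Ab: Ab–Cb–Eb.

Ab-Cb-Eb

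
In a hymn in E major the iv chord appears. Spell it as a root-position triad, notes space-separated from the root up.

A C E

The root, A, is scale degree 4 — the same note in E major and E minor; only the chord quality changes. Stacking thirds in E minor on A gives A–C–E.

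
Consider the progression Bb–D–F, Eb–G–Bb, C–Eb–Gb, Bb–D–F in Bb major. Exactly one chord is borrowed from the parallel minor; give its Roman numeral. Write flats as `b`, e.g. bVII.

Bb major has the diatonic set Bb, Cm, Dm, Eb, F, Gm, Adim. Of the given chords, Bb–D–F = Bb and Eb–G–Bb = Eb are diatonic. C–Eb–Gb is not: scale degree 2 in Bb major carries Cm (ii). In Bb minor the chord on that degree is Cdim, so here it functions as ii°, borrowed from the parallel minor.

ii°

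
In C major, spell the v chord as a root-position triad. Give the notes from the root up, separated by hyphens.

The root, G, is scale degree 5 — the same note in C major and C minor; only the chord quality changes. In C minor the chord on G is G–Bb–D.

G-Bb-D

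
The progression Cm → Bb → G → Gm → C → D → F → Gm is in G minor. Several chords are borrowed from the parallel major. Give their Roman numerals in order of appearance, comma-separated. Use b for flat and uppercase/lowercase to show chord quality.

G minor has the diatonic set Gm, Adim, Bb, Cm, D, Eb, F (with V from harmonic minor). Cm, Bb, Gm, D and F all belong to that set. G (G–B–D) doesn't fit — on degree 1 G minor would have Gm (i). G is the degree-1 chord of G major, so it is the borrowed I. C (C–E–G) is not: scale degree 4 in G minor carries Cm (iv). In G major the chord on that degree is C, so here it functions as IV, borrowed from the parallel major.

I, IV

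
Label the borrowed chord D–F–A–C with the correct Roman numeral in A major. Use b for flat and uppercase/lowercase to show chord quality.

iv7

D is scale degree 4 in A major. D–F–A–C is a minor-seventh chord — the form found in A minor, not the diatonic IV (D). Borrowed into A major it is written iv7.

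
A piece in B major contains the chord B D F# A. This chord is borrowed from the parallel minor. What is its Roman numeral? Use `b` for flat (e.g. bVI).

The root B is the diatonic 1st degree of B major; the borrowing shows in the chord quality. The diatonic chord on degree 1 would be B (I), but B–D–F#–A is the minor-seventh chord from B minor. As a borrowed chord it is labeled i7.

i7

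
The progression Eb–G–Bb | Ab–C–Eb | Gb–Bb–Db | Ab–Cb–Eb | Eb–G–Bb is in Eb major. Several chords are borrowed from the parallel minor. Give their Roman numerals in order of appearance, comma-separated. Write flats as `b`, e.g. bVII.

bIII, iv

Eb major has the diatonic set Eb, Fm, Gm, Ab, Bb, Cm, Ddim. Eb–G–Bb = Eb and Ab–C–Eb = Ab are both diatonic. Gb–Bb–Db doesn't fit — on degree 3 Eb major would have Gm (iii). Gb is the degree-3 chord of Eb minor, so it is the borrowed bIII. But Ab–Cb–Eb is foreign: the diatonic IV on degree 4 is Ab, whereas Abm comes from Eb minor. It is labeled iv.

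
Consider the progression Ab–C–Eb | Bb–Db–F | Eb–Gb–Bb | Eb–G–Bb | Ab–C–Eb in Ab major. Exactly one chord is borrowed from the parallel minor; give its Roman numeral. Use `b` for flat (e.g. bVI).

v

Ab major has the diatonic set Ab, Bbm, Cm, Db, Eb, Fm, Gdim. Ab–C–Eb = Ab, Bb–Db–F = Bbm and Eb–G–Bb = Eb are all diatonic. Eb–Gb–Bb doesn't fit — on degree 5 Ab major would have Eb (V). Ebm is the degree-5 chord of Ab minor, so it is the borrowed v.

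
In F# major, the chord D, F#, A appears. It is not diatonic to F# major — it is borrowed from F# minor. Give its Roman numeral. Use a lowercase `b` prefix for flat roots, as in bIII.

D is the lowered form of scale degree 6 in F# major (the diatonic degree 6 is D#). D–F#–A is a major chord — the form found in F# minor, not the diatonic vi (D#m). Borrowed into F# major it is written bVI.

bVI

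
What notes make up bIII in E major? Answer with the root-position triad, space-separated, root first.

bIII is built on the lowered scale degree 3. In E major degree 3 is G#; lowered it becomes G. Stacking thirds in E minor on G gives G–B–D.

G B D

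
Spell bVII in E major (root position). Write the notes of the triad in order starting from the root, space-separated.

The root of bVII is the lowered 7th degree: D# becomes D. Stacking thirds in E minor on D gives D–F#–A.

D F# A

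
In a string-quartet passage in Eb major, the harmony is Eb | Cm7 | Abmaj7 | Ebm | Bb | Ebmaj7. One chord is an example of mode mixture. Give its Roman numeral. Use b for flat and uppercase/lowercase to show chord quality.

In Eb major the diatonic chords are Eb, Fm, Gm, Ab, Bb, Cm, Ddim. Of the given chords, Eb, Cm7, Abmaj7, Bb and Ebmaj7 are diatonic. Ebm (Eb–Gb–Bb) is not: scale degree 1 in Eb major carries Eb (I). In Eb minor the chord on that degree is Ebm, so here it functions as i, borrowed from the parallel minor.

i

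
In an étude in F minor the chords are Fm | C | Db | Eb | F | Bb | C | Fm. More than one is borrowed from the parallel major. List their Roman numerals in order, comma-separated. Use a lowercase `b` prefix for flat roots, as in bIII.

F minor has the diatonic set Fm, Gdim, Ab, Bbm, C, Db, Eb (with V from harmonic minor). Of the given chords, Fm, C, Db and Eb are diatonic. But F (F–A–C) is foreign: the diatonic i on degree 1 is Fm, whereas F comes from F major. It is labeled I. Bb (Bb–D–F) is not: scale degree 4 in F minor carries Bbm (iv). In F major the chord on that degree is Bb, so here it functions as IV, borrowed from the parallel major.

I, IV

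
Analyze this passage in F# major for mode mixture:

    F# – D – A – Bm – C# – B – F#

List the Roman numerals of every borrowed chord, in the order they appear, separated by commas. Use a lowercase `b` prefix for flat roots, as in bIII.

bVI, bIII, iv

In F# major the diatonic chords are F#, G#m, A#m, B, C#, D#m, E#dim. Of the given chords, F#, C# and B are diatonic. But D (D–F#–A) is foreign: the diatonic vi on degree 6 is D#m, whereas D comes from F# minor. It is labeled bVI. A (A–C#–E) doesn't fit — on degree 3 F# major would have A#m (iii). A is the degree-3 chord of F# minor, so it is the borrowed bIII. But Bm (B–D–F#) is foreign: the diatonic IV on degree 4 is B, whereas Bm comes from F# minor. It is labeled iv.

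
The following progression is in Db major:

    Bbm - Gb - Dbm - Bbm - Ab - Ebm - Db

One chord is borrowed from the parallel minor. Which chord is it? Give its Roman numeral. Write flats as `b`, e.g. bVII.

i

Db major has the diatonic set Db, Ebm, Fm, Gb, Ab, Bbm, Cdim. Bbm, Gb, Ab, Ebm and Db all belong to that set. But Dbm (Db–Fb–Ab) is foreign: the diatonic I on degree 1 is Db, whereas Dbm comes from Db minor. It is labeled i.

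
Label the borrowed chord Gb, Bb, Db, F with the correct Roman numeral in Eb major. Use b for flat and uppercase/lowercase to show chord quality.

In Eb major scale degree 3 is G; Gb is its lowered form, from Eb minor. Gb–Bb–Db–F is a major-seventh chord — the form found in Eb minor, not the diatonic iii (Gm). Borrowed into Eb major it is written bIIImaj7.

bIIImaj7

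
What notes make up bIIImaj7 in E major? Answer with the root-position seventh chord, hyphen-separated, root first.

The root of bIIImaj7 is the lowered 3rd degree: G# becomes G. In E minor the chord on G is G–B–D–F#.

G-B-D-F#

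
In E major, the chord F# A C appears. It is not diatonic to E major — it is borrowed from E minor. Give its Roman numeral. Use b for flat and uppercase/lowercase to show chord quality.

ii°

The root F# is the diatonic 2nd degree of E major; the borrowing shows in the chord quality. Diatonically E major has F#m (ii) on that degree; F#–A–C is instead the diminished chord native to E minor, so it takes the label ii°.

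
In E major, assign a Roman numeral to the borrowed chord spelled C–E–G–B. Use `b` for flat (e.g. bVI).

bVImaj7

C is the lowered form of scale degree 6 in E major (the diatonic degree 6 is C#). The diatonic chord on degree 6 would be C#m (vi), but C–E–G–B is the major-seventh chord from E minor. As a borrowed chord it is labeled bVImaj7.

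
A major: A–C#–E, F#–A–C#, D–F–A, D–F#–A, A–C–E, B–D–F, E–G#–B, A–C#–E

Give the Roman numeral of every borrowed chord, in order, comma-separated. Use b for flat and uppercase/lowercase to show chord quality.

iv, i, ii°

The diatonic triads in A major are A, Bm, C#m, D, E, F#m, G#dim. A–C#–E = A, F#–A–C# = F#m, D–F#–A = D and E–G#–B = E all belong to that set. D–F–A doesn't fit — on degree 4 A major would have D (IV). Dm is the degree-4 chord of A minor, so it is the borrowed iv. A–C–E is not: scale degree 1 in A major carries A (I). In A minor the chord on that degree is Am, so here it functions as i, borrowed from the parallel minor. B–D–F is not: scale degree 2 in A major carries Bm (ii). In A minor the chord on that degree is Bdim, so here it functions as ii°, borrowed from the parallel minor.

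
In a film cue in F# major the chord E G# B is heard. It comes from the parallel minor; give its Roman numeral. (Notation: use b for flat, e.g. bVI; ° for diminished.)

bVII

The root E is the lowered 7th scale degree — diatonically F# major has E# there. Diatonically F# major has E#dim (vii°) on that degree; E–G#–B is instead the major chord native to F# minor, so it takes the label bVII.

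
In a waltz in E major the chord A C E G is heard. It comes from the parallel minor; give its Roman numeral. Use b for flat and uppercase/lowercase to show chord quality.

iv7

A is scale degree 4 in E major. The diatonic chord on degree 4 would be A (IV), but A–C–E–G is the minor-seventh chord from E minor. As a borrowed chord it is labeled iv7.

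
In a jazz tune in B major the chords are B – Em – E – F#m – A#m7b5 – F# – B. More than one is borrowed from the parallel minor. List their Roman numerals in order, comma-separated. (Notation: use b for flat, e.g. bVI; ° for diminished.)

iv, v

B major has the diatonic set B, C#m, D#m, E, F#, G#m, A#dim. Of the given chords, B, E, A#m7b5 and F# are diatonic. But Em (E–G–B) is foreign: the diatonic IV on degree 4 is E, whereas Em comes from B minor. It is labeled iv. F#m (F#–A–C#) is not: scale degree 5 in B major carries F# (V). In B minor the chord on that degree is F#m, so here it functions as v, borrowed from the parallel minor.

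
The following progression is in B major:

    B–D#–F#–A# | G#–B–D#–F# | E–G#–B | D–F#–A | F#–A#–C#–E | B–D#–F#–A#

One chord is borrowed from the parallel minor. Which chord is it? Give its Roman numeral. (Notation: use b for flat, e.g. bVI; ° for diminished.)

bIII

B major has the diatonic set B, C#m, D#m, E, F#, G#m, A#dim. Of the given chords, B–D#–F#–A# = Bmaj7, G#–B–D#–F# = G#m7, E–G#–B = E and F#–A#–C#–E = F#7 are diatonic. But D–F#–A is foreign: the diatonic iii on degree 3 is D#m, whereas D comes from B minor. It is labeled bIII.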